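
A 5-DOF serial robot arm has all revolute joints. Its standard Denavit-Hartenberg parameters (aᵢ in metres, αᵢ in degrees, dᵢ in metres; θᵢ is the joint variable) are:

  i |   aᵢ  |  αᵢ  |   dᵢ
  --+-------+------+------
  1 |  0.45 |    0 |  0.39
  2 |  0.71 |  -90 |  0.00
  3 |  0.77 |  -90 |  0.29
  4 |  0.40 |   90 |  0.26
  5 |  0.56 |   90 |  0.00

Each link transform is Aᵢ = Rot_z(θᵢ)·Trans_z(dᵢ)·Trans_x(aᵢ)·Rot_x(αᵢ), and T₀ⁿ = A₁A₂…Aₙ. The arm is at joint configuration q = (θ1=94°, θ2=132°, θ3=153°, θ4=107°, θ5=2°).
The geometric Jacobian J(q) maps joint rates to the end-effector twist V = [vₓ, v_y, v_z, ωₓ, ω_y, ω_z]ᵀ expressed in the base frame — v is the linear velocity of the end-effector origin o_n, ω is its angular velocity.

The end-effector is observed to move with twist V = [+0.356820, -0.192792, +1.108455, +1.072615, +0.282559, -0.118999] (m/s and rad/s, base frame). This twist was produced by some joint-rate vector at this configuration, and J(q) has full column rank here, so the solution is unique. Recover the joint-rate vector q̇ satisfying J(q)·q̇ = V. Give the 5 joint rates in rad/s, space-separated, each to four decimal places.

-0.7830 0.2920 0.7820 0.7620 0.7070

o_n = [-0.5851, 0.7792, 0.4169]
J₁: ẑ×o_n = [-0.7792, -0.5851, 0.0000], ω = ẑ
J2: z=[0.0000, 0.0000, 1.0000] o=[-0.0314, 0.4489, 0.3900] → [-0.3303, -0.5537, 0.0000, 0.0000, 0.0000, 1.0000]
J3: z=[0.7193, -0.6947, 0.0000] o=[-0.5246, -0.0618, 0.3900] → [-0.0187, -0.0193, 0.5630, 0.7193, -0.6947, 0.0000]
J4: z=[0.3154, 0.3266, 0.8910] o=[0.1606, 0.2302, 0.0404] → [-0.3662, -0.7831, 0.4166, 0.3154, 0.3266, 0.8910]
J5: z=[0.3816, 0.8160, -0.4342] o=[-0.1050, 0.5059, 0.3252] → [0.1935, 0.1734, 0.4961, 0.3816, 0.8160, -0.4342]
q̇ = J⁺·V = [-0.7830, 0.2920, 0.7820, 0.7620, 0.7070]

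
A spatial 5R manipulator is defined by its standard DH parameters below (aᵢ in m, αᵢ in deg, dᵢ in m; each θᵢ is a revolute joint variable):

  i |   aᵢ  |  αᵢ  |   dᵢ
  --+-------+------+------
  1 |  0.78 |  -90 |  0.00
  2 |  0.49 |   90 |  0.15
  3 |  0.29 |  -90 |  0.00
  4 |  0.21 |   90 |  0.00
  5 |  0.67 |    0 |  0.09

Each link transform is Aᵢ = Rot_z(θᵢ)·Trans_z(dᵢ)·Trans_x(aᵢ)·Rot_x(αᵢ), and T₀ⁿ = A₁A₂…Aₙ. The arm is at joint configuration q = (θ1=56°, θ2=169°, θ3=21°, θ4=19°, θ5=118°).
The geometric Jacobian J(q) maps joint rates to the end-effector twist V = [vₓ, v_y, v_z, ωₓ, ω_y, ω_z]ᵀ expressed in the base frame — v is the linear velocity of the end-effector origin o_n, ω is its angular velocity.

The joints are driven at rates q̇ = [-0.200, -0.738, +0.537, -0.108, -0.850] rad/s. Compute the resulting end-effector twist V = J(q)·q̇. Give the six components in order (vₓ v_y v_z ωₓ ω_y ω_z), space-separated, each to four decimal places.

o_n = [-0.4644, 0.7087, -0.2093]
J₁: ẑ×o_n = [-0.7087, -0.4644, 0.0000], ω = ẑ
J2: z=[-0.8290, 0.5592, 0.0000] o=[0.4362, 0.6466, 0.0000] → [-0.1170, -0.1735, 0.4522, -0.8290, 0.5592, 0.0000]
J3: z=[0.1067, 0.1582, -0.9816] o=[0.0428, 0.3318, -0.0935] → [0.3517, 0.5103, 0.1205, 0.1067, 0.1582, -0.9816]
J4: z=[-0.5773, 0.8137, 0.0684] o=[-0.1919, 0.1696, -0.1452] → [-0.0890, -0.0556, -0.0895, -0.5773, 0.8137, 0.0684]
J5: z=[-0.1627, -0.0325, -0.9861] o=[-0.3600, 0.0477, -0.1134] → [0.6549, 0.0874, -0.1109, -0.1627, -0.0325, -0.9861]
V = J·q̇ = [-0.1302, 0.4267, -0.1651, 0.8698, -0.3880, 0.1037]

-0.1302 0.4267 -0.1651 0.8698 -0.3880 0.1037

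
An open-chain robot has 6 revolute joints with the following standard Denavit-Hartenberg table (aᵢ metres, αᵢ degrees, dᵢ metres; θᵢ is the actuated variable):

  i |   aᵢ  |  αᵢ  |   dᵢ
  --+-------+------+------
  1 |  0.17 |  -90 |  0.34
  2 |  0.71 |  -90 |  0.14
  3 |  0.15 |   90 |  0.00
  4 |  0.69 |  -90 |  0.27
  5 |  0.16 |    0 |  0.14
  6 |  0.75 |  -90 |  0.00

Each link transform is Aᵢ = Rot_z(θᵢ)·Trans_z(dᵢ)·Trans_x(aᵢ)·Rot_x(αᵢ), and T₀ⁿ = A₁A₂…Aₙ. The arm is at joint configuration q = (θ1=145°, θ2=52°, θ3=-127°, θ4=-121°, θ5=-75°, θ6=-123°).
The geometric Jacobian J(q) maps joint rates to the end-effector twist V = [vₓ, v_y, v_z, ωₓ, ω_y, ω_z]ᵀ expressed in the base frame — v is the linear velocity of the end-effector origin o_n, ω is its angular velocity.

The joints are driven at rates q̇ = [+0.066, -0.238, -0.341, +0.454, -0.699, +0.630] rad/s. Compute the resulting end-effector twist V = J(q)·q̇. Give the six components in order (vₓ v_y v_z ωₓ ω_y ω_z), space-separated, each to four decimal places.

o_n = [-0.5303, 0.0879, 0.0794]
J₁: ẑ×o_n = [-0.0879, -0.5303, 0.0000], ω = ẑ
J2: z=[-0.5736, -0.8192, 0.0000] o=[-0.1393, 0.0975, 0.3400] → [0.2135, -0.1495, -0.3148, -0.5736, -0.8192, 0.0000]
J3: z=[0.6455, -0.4520, -0.6157] o=[-0.5776, 0.2335, -0.2195] → [-0.2248, -0.2221, -0.0726, 0.6455, -0.4520, -0.6157]
J4: z=[0.7480, 0.2110, 0.6293] o=[-0.6008, 0.1035, -0.1484] → [0.0579, -0.1260, -0.0266, 0.7480, 0.2110, 0.6293]
J5: z=[-0.4650, -0.5101, 0.7236] o=[-0.7257, 0.7358, 0.2172] → [0.5391, 0.0774, 0.4009, -0.4650, -0.5101, 0.7236]
J6: z=[-0.4650, -0.5101, 0.7236] o=[-0.6948, 0.7315, 0.4275] → [0.6433, -0.0428, 0.3832, -0.4650, -0.5101, 0.7236]
V = J·q̇ = [0.0748, -0.0619, 0.0488, 0.2880, 0.4801, 0.5117]

0.0748 -0.0619 0.0488 0.2880 0.4801 0.5117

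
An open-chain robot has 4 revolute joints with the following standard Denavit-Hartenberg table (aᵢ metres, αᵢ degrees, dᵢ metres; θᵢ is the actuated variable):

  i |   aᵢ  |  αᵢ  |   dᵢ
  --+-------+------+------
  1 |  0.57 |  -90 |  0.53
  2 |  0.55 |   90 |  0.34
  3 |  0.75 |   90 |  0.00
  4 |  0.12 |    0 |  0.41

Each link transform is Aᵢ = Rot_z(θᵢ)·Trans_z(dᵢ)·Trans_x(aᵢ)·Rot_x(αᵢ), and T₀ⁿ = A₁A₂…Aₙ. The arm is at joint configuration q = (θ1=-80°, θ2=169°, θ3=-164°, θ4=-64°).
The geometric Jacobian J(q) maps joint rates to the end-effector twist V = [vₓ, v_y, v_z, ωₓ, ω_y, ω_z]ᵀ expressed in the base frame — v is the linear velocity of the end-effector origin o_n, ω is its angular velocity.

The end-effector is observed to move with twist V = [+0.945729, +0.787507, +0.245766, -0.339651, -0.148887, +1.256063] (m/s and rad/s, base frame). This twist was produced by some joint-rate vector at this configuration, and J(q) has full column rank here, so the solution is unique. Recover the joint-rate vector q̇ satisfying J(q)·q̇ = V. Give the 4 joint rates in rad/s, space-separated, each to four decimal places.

0.9110 -0.8900 -0.3220 0.5510

o_n = [0.6575, -0.7754, 0.6997]
J₁: ẑ×o_n = [0.7754, 0.6575, -0.0000], ω = ẑ
J2: z=[0.9848, 0.1736, 0.0000] o=[0.0990, -0.5613, 0.5300] → [0.0295, -0.1671, -0.3078, 0.9848, 0.1736, 0.0000]
J3: z=[0.0331, -0.1879, -0.9816] o=[0.3401, 0.0294, 0.4251] → [-0.8416, -0.3207, 0.0330, 0.0331, -0.1879, -0.9816]
J4: z=[0.9936, -0.0995, 0.0526] o=[0.2594, -0.7035, 0.5626] → [-0.0099, -0.1153, -0.0319, 0.9936, -0.0995, 0.0526]
q̇ = J⁺·V = [0.9110, -0.8900, -0.3220, 0.5510]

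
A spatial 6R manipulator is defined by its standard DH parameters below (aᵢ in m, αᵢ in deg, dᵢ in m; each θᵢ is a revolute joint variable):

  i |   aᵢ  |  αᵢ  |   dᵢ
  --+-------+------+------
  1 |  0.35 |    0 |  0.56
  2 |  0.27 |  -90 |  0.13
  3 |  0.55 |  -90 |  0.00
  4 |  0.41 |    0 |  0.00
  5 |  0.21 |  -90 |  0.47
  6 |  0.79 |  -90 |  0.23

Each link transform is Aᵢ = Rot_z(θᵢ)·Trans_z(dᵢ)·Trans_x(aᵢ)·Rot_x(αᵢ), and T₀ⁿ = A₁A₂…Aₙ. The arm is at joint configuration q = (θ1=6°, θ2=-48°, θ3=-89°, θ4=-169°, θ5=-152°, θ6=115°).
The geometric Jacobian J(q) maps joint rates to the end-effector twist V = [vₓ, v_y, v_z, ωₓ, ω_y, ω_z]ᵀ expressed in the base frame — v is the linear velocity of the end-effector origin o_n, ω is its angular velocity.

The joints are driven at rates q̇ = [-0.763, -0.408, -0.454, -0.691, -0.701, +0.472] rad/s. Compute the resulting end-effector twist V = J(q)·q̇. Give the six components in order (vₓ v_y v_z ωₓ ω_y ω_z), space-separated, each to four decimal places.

-0.1327 -0.6958 -0.2915 -1.5874 0.3248 -1.4437

o_n = [0.3497, 0.0048, 0.6008]
J₁: ẑ×o_n = [-0.0048, 0.3497, 0.0000], ω = ẑ
J2: z=[0.0000, 0.0000, 1.0000] o=[0.3481, 0.0366, 0.5600] → [0.0318, 0.0016, -0.0000, 0.0000, 0.0000, 1.0000]
J3: z=[0.6691, 0.7431, 0.0000] o=[0.5487, -0.1441, 0.6900] → [-0.0663, 0.0597, 0.2476, 0.6691, 0.7431, 0.0000]
J4: z=[0.7430, -0.6690, -0.0175] o=[0.5559, -0.1505, 1.2399] → [0.4303, 0.4785, -0.0226, 0.7430, -0.6690, -0.0175]
J5: z=[0.7430, -0.6690, -0.0175] o=[0.6030, -0.0877, 0.8375] → [0.1600, 0.1803, -0.1008, 0.7430, -0.6690, -0.0175]
J6: z=[-0.5282, -0.5702, -0.6292] o=[0.8659, -0.5022, 0.9925] → [0.5424, 0.1180, -0.5622, -0.5282, -0.5702, -0.6292]
V = J·q̇ = [-0.1327, -0.6958, -0.2915, -1.5874, 0.3248, -1.4437]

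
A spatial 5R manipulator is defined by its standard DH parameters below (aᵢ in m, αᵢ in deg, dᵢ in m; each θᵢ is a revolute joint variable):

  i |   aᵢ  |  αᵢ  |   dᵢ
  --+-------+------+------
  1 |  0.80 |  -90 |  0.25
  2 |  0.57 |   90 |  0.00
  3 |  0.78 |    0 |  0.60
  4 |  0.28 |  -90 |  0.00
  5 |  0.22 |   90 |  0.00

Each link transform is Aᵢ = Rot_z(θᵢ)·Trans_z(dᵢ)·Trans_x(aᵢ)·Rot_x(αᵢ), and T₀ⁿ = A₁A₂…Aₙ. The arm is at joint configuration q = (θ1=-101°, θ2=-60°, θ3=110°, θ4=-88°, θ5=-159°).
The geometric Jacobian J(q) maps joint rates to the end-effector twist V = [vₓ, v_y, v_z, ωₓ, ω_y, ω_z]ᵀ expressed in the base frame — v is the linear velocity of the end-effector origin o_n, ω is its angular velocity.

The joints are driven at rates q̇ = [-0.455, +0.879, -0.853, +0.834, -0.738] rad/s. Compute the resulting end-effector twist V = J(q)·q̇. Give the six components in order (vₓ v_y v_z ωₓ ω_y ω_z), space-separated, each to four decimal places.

-0.2339 -1.3249 0.7725 0.1616 -0.1890 -0.2251

o_n = [0.6709, -0.5362, 0.9119]
J₁: ẑ×o_n = [0.5362, 0.6709, -0.0000], ω = ẑ
J2: z=[0.9816, -0.1908, 0.0000] o=[-0.1526, -0.7853, 0.2500] → [-0.1263, -0.6498, 0.4017, 0.9816, -0.1908, 0.0000]
J3: z=[0.1652, 0.8501, 0.5000] o=[-0.2070, -1.0651, 0.7436] → [-0.1214, 0.4112, -0.6590, 0.1652, 0.8501, 0.5000]
J4: z=[0.1652, 0.8501, 0.5000] o=[0.6371, -0.5639, 0.8126] → [0.0706, 0.0005, -0.0242, 0.1652, 0.8501, 0.5000]
J5: z=[0.9459, 0.0069, -0.3244] o=[0.7153, -0.7114, 1.0374] → [0.0560, 0.1331, 0.1660, 0.9459, 0.0069, -0.3244]
V = J·q̇ = [-0.2339, -1.3249, 0.7725, 0.1616, -0.1890, -0.2251]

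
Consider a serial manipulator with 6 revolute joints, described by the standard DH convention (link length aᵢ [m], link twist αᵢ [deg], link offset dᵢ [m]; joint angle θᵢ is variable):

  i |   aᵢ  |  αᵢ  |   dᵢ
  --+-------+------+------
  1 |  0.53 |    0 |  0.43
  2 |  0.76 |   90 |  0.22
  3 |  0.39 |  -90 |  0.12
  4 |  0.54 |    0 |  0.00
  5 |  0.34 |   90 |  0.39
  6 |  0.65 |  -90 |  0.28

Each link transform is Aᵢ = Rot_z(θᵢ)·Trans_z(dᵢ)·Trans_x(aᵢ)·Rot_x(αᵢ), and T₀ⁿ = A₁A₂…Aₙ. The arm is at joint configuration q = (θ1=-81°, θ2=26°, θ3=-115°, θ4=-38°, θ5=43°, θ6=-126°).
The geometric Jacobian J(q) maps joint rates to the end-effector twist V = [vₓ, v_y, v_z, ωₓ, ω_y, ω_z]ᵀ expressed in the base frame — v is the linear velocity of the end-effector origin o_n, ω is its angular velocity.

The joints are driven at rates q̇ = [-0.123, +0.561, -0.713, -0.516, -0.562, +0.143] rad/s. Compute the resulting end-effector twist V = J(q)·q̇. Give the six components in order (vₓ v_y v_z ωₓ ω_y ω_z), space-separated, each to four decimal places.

-0.1347 -0.0195 0.7150 -0.0960 1.1319 0.8823

o_n = [-0.3474, -1.1905, -0.0158]
J₁: ẑ×o_n = [1.1905, -0.3474, 0.0000], ω = ẑ
J2: z=[0.0000, 0.0000, 1.0000] o=[0.0829, -0.5235, 0.4300] → [0.6670, -0.4303, 0.0000, 0.0000, 0.0000, 1.0000]
J3: z=[-0.8192, -0.5736, 0.0000] o=[0.5188, -1.1460, 0.6500] → [0.3819, -0.5454, -0.4604, -0.8192, -0.5736, 0.0000]
J4: z=[0.5198, -0.7424, -0.4226] o=[0.3260, -1.0798, 0.2965] → [0.1851, 0.4470, -0.5574, 0.5198, -0.7424, -0.4226]
J5: z=[0.5198, -0.7424, -0.4226] o=[-0.0495, -1.1232, -0.0891] → [-0.0828, 0.0878, -0.2561, 0.5198, -0.7424, -0.4226]
J6: z=[-0.8372, -0.5412, -0.0790] o=[0.0954, -1.2785, -0.5609] → [-0.2881, 0.4913, -0.3133, -0.8372, -0.5412, -0.0790]
V = J·q̇ = [-0.1347, -0.0195, 0.7150, -0.0960, 1.1319, 0.8823]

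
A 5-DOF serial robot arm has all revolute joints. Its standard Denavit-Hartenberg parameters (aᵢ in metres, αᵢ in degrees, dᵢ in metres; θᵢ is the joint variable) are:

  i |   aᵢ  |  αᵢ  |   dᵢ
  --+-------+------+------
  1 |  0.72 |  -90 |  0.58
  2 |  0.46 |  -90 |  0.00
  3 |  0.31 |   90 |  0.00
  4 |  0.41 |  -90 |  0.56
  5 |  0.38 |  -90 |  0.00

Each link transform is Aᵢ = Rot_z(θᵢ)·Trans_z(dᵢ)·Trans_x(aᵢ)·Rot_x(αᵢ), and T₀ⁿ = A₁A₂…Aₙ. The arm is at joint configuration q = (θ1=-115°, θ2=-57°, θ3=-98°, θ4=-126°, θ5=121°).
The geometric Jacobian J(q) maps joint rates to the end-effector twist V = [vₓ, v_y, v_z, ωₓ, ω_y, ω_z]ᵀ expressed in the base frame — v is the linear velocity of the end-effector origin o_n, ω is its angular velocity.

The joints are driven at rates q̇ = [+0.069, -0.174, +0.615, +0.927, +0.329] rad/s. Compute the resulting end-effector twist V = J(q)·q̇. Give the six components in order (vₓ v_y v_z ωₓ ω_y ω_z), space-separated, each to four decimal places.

0.4142 -0.1015 0.0079 0.0346 0.1676 -0.9616

o_n = [-0.1538, -0.6839, 0.8442]
J₁: ẑ×o_n = [0.6839, -0.1538, 0.0000], ω = ẑ
J2: z=[0.9063, -0.4226, 0.0000] o=[-0.3043, -0.6525, 0.5800] → [-0.1116, -0.2394, 0.0352, 0.9063, -0.4226, 0.0000]
J3: z=[-0.3544, -0.7601, -0.5446] o=[-0.4102, -0.8796, 0.9658] → [0.1990, -0.1827, 0.1255, -0.3544, -0.7601, -0.5446]
J4: z=[0.1018, 0.5476, -0.8305] o=[-0.1220, -0.9880, 0.9296] → [0.2058, 0.0351, 0.0484, 0.1018, 0.5476, -0.8305]
J5: z=[0.9603, 0.1638, 0.2257] o=[-0.1714, -0.3450, 0.6733] → [0.1045, -0.1601, -0.3284, 0.9603, 0.1638, 0.2257]
V = J·q̇ = [0.4142, -0.1015, 0.0079, 0.0346, 0.1676, -0.9616]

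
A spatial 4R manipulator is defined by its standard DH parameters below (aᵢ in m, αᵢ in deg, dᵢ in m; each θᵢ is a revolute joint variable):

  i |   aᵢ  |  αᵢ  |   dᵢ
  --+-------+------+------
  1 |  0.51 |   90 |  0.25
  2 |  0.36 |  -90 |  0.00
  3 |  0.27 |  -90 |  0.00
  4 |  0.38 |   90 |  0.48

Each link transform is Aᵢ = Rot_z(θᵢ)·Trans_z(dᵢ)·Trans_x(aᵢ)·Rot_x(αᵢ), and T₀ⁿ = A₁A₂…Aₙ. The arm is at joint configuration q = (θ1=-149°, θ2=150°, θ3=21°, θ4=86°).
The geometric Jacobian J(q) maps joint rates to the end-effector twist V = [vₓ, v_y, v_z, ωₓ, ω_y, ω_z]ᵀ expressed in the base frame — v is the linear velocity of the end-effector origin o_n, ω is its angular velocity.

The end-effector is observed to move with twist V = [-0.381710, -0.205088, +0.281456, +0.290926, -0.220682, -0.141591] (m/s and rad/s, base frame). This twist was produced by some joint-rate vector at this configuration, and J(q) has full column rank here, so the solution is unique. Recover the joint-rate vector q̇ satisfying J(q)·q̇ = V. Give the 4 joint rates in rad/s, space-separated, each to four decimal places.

-0.2950 -0.8450 -0.0650 -0.5420

o_n = [0.0309, -0.6282, 0.8107]
J₁: ẑ×o_n = [0.6282, 0.0309, -0.0000], ω = ẑ
J2: z=[-0.5150, 0.8572, 0.0000] o=[-0.4372, -0.2627, 0.2500] → [0.4806, 0.2888, -0.2130, -0.5150, 0.8572, 0.0000]
J3: z=[0.4286, 0.2575, -0.8660] o=[-0.1699, -0.1021, 0.4300] → [-0.3576, -0.3371, -0.2772, 0.4286, 0.2575, -0.8660]
J4: z=[0.2148, -0.9601, -0.1792] o=[0.0670, -0.0726, 0.5560] → [-0.3440, -0.0482, -0.1540, 0.2148, -0.9601, -0.1792]
q̇ = J⁺·V = [-0.2950, -0.8450, -0.0650, -0.5420]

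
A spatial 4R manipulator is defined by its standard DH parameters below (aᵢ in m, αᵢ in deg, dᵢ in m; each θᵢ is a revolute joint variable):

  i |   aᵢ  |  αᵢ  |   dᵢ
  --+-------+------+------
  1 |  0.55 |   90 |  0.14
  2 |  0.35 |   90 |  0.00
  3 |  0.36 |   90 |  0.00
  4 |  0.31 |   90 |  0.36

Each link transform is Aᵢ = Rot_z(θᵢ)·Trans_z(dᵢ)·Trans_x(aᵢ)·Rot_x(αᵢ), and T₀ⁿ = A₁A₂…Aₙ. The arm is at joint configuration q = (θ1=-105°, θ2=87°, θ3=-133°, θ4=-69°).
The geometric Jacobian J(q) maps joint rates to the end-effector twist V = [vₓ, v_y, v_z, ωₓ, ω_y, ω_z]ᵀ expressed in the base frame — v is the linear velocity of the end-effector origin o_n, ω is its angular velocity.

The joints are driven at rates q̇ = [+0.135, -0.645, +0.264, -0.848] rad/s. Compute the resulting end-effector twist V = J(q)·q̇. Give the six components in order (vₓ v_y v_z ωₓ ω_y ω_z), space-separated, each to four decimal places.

o_n = [0.0313, -0.2659, -0.0791]
J₁: ẑ×o_n = [0.2659, 0.0313, -0.0000], ω = ẑ
J2: z=[-0.9659, 0.2588, 0.0000] o=[-0.1424, -0.5313, 0.1400] → [-0.0567, -0.2116, -0.3013, -0.9659, 0.2588, 0.0000]
J3: z=[-0.2585, -0.9646, -0.0523] o=[-0.1471, -0.5490, 0.4895] → [0.5633, -0.1563, 0.0989, -0.2585, -0.9646, -0.0523]
J4: z=[-0.6489, 0.2135, -0.7304] o=[0.1106, -0.6047, 0.2443] → [0.1784, -0.1520, -0.2029, -0.6489, 0.2135, -0.7304]
V = J·q̇ = [0.0699, 0.2283, 0.3925, 1.1050, -0.6026, 0.7405]

0.0699 0.2283 0.3925 1.1050 -0.6026 0.7405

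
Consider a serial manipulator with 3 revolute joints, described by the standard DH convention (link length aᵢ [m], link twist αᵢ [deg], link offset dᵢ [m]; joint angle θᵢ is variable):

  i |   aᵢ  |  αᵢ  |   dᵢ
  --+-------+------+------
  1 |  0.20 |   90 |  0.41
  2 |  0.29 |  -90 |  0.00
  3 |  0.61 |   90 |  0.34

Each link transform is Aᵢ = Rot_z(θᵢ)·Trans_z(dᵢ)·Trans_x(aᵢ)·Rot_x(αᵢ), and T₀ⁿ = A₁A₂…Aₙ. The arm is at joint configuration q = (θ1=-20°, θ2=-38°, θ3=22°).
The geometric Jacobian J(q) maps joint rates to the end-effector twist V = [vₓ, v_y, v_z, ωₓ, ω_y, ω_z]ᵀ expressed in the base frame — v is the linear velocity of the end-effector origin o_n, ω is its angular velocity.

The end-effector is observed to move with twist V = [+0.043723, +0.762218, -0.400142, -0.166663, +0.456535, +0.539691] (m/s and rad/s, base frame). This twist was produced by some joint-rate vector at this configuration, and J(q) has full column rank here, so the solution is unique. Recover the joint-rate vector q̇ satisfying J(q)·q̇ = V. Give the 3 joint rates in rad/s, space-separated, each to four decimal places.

o_n = [1.0963, -0.1559, 0.1512]
J₁: ẑ×o_n = [0.1559, 1.0963, -0.0000], ω = ẑ
J2: z=[-0.3420, -0.9397, 0.0000] o=[0.1879, -0.0684, 0.4100] → [0.2432, -0.0885, 0.8835, -0.3420, -0.9397, 0.0000]
J3: z=[0.5785, -0.2106, 0.7880] o=[0.4027, -0.1466, 0.2315] → [0.0242, 0.5931, 0.1407, 0.5785, -0.2106, 0.7880]
q̇ = J⁺·V = [0.9400, -0.3720, -0.5080]

0.9400 -0.3720 -0.5080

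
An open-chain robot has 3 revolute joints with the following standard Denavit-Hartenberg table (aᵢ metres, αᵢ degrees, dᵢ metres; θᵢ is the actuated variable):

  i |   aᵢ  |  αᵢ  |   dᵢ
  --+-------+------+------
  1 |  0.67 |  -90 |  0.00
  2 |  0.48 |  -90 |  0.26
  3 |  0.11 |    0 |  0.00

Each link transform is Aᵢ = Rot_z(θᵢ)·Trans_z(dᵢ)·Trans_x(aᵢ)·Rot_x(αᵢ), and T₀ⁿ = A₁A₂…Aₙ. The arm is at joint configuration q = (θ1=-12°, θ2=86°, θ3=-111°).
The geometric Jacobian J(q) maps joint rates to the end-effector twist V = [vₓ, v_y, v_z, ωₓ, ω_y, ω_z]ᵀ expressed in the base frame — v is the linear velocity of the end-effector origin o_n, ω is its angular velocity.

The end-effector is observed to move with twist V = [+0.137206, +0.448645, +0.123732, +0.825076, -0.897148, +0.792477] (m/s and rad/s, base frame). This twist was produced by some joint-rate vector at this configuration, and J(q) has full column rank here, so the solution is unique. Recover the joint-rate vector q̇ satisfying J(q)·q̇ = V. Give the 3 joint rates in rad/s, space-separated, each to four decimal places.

0.7230 -0.7060 -0.9960

o_n = [0.7608, 0.2091, -0.4395]
J₁: ẑ×o_n = [-0.2091, 0.7608, 0.0000], ω = ẑ
J2: z=[0.2079, 0.9781, 0.0000] o=[0.6554, -0.1393, 0.0000] → [-0.4299, 0.0914, -0.0307, 0.2079, 0.9781, 0.0000]
J3: z=[-0.9758, 0.2074, -0.0698] o=[0.7422, 0.1081, -0.4788] → [0.0152, 0.0371, -0.1024, -0.9758, 0.2074, -0.0698]
q̇ = J⁺·V = [0.7230, -0.7060, -0.9960]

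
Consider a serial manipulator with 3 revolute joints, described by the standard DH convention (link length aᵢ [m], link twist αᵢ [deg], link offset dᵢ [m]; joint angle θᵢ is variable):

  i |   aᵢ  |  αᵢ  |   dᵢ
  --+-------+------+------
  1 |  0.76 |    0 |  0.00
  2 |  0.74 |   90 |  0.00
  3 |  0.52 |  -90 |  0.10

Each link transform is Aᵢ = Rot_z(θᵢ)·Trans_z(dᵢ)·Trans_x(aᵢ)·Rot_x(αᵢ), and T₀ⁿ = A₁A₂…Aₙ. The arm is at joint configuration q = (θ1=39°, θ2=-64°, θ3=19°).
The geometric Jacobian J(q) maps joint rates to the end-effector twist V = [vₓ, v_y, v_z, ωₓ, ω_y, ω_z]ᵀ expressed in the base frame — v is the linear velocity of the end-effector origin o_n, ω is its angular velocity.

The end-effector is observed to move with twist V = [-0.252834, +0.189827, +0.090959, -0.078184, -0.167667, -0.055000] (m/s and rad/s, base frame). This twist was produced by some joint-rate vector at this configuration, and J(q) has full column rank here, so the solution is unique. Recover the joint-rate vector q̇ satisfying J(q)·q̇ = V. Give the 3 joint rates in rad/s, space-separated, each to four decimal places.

0.3990 -0.4540 0.1850

o_n = [1.6646, -0.1329, 0.1693]
J₁: ẑ×o_n = [0.1329, 1.6646, -0.0000], ω = ẑ
J2: z=[0.0000, 0.0000, 1.0000] o=[0.5906, 0.4783, 0.0000] → [0.6112, 1.0740, -0.0000, 0.0000, 0.0000, 1.0000]
J3: z=[-0.4226, -0.9063, 0.0000] o=[1.2613, 0.1655, 0.0000] → [-0.1534, 0.0715, 0.4917, -0.4226, -0.9063, 0.0000]
q̇ = J⁺·V = [0.3990, -0.4540, 0.1850]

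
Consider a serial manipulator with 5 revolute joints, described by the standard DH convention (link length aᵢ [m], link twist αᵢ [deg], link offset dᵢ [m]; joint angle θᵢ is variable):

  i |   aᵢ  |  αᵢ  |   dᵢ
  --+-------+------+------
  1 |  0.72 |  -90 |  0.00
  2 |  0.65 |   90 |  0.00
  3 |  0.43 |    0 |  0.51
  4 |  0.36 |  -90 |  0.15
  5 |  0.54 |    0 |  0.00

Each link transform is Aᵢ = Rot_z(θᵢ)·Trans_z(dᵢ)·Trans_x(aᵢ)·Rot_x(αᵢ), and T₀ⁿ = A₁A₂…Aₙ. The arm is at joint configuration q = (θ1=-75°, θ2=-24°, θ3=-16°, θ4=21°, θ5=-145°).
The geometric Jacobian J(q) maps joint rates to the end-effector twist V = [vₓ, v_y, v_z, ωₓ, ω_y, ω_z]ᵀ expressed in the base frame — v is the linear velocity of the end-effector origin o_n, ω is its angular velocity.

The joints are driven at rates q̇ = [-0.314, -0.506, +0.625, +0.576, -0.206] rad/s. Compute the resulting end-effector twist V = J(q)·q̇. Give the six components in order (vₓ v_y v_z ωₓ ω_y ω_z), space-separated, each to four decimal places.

o_n = [0.1949, -1.2129, 1.2850]
J₁: ẑ×o_n = [1.2129, 0.1949, -0.0000], ω = ẑ
J2: z=[0.9659, 0.2588, 0.0000] o=[0.1863, -0.6955, 0.0000] → [0.3326, -1.2412, -0.5020, 0.9659, 0.2588, 0.0000]
J3: z=[-0.1053, 0.3929, 0.9135] o=[0.3400, -1.2690, 0.2644] → [0.3497, -0.0252, 0.0511, -0.1053, 0.3929, 0.9135]
J4: z=[-0.1053, 0.3929, 0.9135] o=[0.2696, -1.4641, 0.8984] → [-0.0775, -0.0276, 0.0029, -0.1053, 0.3929, 0.9135]
J5: z=[0.9416, 0.3347, -0.0354] o=[0.3689, -1.7135, 1.1813] → [0.0525, -0.0915, 0.5296, 0.9416, 0.3347, -0.0354]
V = J·q̇ = [-0.3860, 0.5541, 0.1786, -0.8092, 0.2719, 0.7905]

-0.3860 0.5541 0.1786 -0.8092 0.2719 0.7905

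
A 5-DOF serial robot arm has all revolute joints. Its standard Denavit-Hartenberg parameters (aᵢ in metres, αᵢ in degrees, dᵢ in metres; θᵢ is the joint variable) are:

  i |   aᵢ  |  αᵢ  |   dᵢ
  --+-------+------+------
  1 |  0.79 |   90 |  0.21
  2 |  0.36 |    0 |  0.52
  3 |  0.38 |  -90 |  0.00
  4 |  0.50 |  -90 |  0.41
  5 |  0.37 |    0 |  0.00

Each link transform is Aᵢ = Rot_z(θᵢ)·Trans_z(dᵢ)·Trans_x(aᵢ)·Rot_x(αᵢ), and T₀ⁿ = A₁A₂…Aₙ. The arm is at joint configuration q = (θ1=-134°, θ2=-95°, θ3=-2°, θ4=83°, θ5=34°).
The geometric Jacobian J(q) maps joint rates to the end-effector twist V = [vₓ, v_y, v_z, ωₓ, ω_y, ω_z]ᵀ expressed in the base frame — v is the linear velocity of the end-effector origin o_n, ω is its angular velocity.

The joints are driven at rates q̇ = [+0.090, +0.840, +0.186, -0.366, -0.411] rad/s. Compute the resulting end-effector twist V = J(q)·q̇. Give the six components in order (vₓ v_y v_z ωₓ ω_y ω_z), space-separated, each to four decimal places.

o_n = [-0.4246, -0.8438, -0.6481]
J₁: ẑ×o_n = [0.8438, -0.4246, 0.0000], ω = ẑ
J2: z=[-0.7193, 0.6947, 0.0000] o=[-0.5488, -0.5683, 0.2100] → [-0.5961, -0.6173, 0.1119, -0.7193, 0.6947, 0.0000]
J3: z=[-0.7193, 0.6947, 0.0000] o=[-0.9010, -0.1845, -0.1486] → [-0.3470, -0.3593, 0.1433, -0.7193, 0.6947, 0.0000]
J4: z=[-0.6895, -0.7140, -0.1219] o=[-0.8689, -0.1512, -0.5258] → [0.0029, -0.1385, 0.7948, -0.6895, -0.7140, -0.1219]
J5: z=[0.0036, -0.1717, 0.9851] o=[-0.7894, -0.7833, -0.6362] → [0.0616, 0.3595, 0.0624, 0.0036, -0.1717, 0.9851]
V = J·q̇ = [-0.5157, -0.7206, -0.1959, -0.4872, 1.0446, -0.2703]

-0.5157 -0.7206 -0.1959 -0.4872 1.0446 -0.2703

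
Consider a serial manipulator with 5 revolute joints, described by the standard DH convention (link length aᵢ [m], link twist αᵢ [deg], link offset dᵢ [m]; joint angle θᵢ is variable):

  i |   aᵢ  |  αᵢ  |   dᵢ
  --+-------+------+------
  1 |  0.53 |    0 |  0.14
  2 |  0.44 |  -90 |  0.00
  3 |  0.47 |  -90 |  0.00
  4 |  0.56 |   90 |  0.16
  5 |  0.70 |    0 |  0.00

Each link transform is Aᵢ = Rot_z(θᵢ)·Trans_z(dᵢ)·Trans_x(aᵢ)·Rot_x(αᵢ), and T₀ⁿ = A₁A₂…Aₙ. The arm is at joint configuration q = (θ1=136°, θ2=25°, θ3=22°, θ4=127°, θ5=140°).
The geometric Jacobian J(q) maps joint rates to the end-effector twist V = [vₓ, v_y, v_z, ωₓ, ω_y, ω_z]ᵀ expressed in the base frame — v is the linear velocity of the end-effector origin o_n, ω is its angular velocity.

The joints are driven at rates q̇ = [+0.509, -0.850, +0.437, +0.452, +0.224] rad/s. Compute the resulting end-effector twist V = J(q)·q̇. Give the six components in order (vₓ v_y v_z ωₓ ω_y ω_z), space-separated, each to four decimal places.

0.0768 -0.1483 0.0071 -0.0951 -0.2869 -0.8271

o_n = [-0.9745, 0.5925, -0.5962]
J₁: ẑ×o_n = [-0.5925, -0.9745, 0.0000], ω = ẑ
J2: z=[0.0000, 0.0000, 1.0000] o=[-0.3813, 0.3682, 0.1400] → [-0.2244, -0.5933, 0.0000, 0.0000, 0.0000, 1.0000]
J3: z=[-0.3256, -0.9455, 0.0000] o=[-0.7973, 0.5114, 0.1400] → [0.6961, -0.2397, -0.1940, -0.3256, -0.9455, 0.0000]
J4: z=[0.3542, -0.1220, -0.9272] o=[-1.2093, 0.6533, -0.0361] → [0.0120, -0.0193, 0.0071, 0.3542, -0.1220, -0.9272]
J5: z=[-0.5042, 0.8101, -0.2992] o=[-0.7116, 0.9549, -0.0582] → [-0.5443, -0.1926, 0.3957, -0.5042, 0.8101, -0.2992]
V = J·q̇ = [0.0768, -0.1483, 0.0071, -0.0951, -0.2869, -0.8271]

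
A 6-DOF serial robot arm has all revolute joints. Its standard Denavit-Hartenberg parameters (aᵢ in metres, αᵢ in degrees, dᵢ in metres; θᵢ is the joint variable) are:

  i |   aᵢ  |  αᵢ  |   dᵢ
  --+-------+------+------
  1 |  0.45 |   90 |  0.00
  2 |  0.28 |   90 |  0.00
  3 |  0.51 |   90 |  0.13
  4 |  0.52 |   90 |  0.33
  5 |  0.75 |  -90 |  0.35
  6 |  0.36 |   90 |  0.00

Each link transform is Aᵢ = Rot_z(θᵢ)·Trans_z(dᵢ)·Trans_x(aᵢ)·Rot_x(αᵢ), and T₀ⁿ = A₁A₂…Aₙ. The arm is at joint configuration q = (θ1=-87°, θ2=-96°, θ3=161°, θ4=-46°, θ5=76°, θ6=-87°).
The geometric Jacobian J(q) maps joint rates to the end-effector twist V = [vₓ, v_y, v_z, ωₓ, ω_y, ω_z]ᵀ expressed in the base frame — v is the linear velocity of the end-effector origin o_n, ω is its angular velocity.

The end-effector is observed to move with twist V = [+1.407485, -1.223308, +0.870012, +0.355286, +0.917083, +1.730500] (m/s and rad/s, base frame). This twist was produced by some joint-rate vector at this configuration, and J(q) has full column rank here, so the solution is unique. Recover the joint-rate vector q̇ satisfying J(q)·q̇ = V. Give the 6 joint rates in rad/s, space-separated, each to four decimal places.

o_n = [-1.1074, -1.3583, -0.2571]
J₁: ẑ×o_n = [1.3583, -1.1074, 0.0000], ω = ẑ
J2: z=[-0.9986, -0.0523, 0.0000] o=[0.0236, -0.4494, 0.0000] → [0.0135, -0.2567, 0.8485, -0.9986, -0.0523, 0.0000]
J3: z=[-0.0520, 0.9932, 0.1045] o=[0.0220, -0.4202, -0.2785] → [0.1193, -0.1169, 1.1705, -0.0520, 0.9932, 0.1045]
J4: z=[-0.9460, -0.0155, -0.3238] o=[-0.1479, -0.3501, 0.2147] → [-0.3191, -0.1356, 0.9389, -0.9460, -0.0155, -0.3238]
J5: z=[0.2663, -0.6067, -0.7490] o=[-0.5562, -0.7685, 0.4084] → [-0.0381, 0.5901, -0.4914, 0.2663, -0.6067, -0.7490]
J6: z=[-0.0495, 0.7675, -0.6392] o=[-1.1850, -1.1363, 0.0155] → [-0.3511, -0.0631, -0.0486, -0.0495, 0.7675, -0.6392]
q̇ = J⁺·V = [0.8030, -0.4730, 0.8540, -0.0880, -0.6740, -0.4770]

0.8030 -0.4730 0.8540 -0.0880 -0.6740 -0.4770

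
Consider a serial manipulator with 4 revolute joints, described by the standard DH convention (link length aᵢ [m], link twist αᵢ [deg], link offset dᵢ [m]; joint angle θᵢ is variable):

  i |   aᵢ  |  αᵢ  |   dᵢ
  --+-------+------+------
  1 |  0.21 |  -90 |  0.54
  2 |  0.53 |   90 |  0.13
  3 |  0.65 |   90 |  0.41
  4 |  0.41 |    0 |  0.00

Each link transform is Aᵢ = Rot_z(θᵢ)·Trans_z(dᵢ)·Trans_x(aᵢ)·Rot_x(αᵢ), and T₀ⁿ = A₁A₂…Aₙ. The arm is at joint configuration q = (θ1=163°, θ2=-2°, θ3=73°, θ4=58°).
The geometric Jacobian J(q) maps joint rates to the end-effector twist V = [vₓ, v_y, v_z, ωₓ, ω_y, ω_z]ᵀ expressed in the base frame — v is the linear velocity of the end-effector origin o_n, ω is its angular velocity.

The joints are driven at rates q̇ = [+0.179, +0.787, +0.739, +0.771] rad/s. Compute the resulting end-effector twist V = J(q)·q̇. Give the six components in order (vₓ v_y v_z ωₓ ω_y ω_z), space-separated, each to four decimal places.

o_n = [-1.2049, -0.6348, 1.3246]
J₁: ẑ×o_n = [0.6348, -1.2049, 0.0000], ω = ẑ
J2: z=[-0.2924, -0.9563, 0.0000] o=[-0.2008, 0.0614, 0.5400] → [-0.7503, 0.2294, -0.7566, -0.2924, -0.9563, 0.0000]
J3: z=[0.0334, -0.0102, 0.9994] o=[-0.7454, 0.0919, 0.5585] → [0.7185, -0.4848, -0.0289, 0.0334, -0.0102, 0.9994]
J4: z=[-0.8285, 0.5590, 0.0334] o=[-1.0950, -0.4512, 0.9749] → [0.2016, 0.2861, 0.2136, -0.8285, 0.5590, 0.0334]
V = J·q̇ = [0.2096, -0.1729, -0.4522, -0.8442, -0.3291, 0.9433]

0.2096 -0.1729 -0.4522 -0.8442 -0.3291 0.9433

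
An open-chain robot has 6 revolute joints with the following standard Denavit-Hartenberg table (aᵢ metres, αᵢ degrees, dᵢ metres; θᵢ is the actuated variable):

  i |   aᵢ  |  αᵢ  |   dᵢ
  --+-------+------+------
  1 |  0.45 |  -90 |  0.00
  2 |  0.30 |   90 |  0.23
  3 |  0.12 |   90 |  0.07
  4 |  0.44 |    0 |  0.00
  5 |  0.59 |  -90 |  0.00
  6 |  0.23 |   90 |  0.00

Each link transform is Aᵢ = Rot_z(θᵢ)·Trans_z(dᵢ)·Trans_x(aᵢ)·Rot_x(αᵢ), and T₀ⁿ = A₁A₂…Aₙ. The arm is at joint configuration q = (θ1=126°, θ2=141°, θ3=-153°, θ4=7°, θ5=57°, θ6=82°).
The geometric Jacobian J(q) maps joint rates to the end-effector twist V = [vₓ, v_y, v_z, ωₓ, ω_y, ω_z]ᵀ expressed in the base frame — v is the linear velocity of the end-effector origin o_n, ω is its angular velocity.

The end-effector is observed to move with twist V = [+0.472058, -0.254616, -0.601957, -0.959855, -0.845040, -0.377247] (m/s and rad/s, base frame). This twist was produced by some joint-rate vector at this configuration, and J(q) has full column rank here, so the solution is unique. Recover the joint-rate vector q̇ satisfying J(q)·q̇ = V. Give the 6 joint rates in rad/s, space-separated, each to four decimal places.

o_n = [-0.3876, 1.1280, -0.3193]
J₁: ẑ×o_n = [-1.1280, -0.3876, 0.0000], ω = ẑ
J2: z=[-0.8090, -0.5878, 0.0000] o=[-0.2645, 0.3641, 0.0000] → [0.1877, -0.2584, -0.6904, -0.8090, -0.5878, 0.0000]
J3: z=[-0.3699, 0.5091, -0.7771] o=[-0.3135, 0.0402, -0.1888] → [0.7789, 0.0093, -0.3647, -0.3699, 0.5091, -0.7771]
J4: z=[-0.9282, -0.2383, 0.2857] o=[-0.3442, 0.1751, -0.1759] → [-0.2381, -0.1455, -0.8948, -0.9282, -0.2383, 0.2857]
J5: z=[-0.9282, -0.2383, 0.2857] o=[-0.3814, 0.5636, 0.0273] → [-0.0787, -0.3235, -0.5254, -0.9282, -0.2383, 0.2857]
J6: z=[-0.1265, -0.5202, -0.8447] o=[-0.5878, 1.0475, -0.2398] → [0.1094, -0.1792, 0.0940, -0.1265, -0.5202, -0.8447]
q̇ = J⁺·V = [-0.4050, 0.8510, -0.2230, -0.1540, 0.4960, 0.2880]

-0.4050 0.8510 -0.2230 -0.1540 0.4960 0.2880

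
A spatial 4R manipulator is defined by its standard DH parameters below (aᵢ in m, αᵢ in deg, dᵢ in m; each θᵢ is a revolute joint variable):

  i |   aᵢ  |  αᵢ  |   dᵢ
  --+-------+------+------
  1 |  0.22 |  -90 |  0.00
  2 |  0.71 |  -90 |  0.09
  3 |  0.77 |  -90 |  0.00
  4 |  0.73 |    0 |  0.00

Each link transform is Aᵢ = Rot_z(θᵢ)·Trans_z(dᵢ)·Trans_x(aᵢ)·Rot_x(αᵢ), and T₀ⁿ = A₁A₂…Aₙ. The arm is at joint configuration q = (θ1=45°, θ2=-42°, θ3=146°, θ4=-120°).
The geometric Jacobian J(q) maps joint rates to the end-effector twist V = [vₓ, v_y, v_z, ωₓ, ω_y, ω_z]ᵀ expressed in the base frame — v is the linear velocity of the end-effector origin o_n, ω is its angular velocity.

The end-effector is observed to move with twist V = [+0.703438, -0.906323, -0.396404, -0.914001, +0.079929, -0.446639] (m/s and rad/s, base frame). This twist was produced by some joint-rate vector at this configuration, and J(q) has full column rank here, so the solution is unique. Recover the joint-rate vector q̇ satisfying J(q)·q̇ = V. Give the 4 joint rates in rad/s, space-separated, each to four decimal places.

-0.8710 0.4740 -0.7100 0.2760

o_n = [0.7478, 0.5548, -0.2194]
J₁: ẑ×o_n = [-0.5548, 0.7478, 0.0000], ω = ẑ
J2: z=[-0.7071, 0.7071, 0.0000] o=[0.1556, 0.1556, 0.0000] → [-0.1551, -0.1551, -0.7011, -0.7071, 0.7071, 0.0000]
J3: z=[0.4731, 0.4731, -0.7431] o=[0.4650, 0.5923, 0.4751] → [-0.3564, 0.1184, -0.1515, 0.4731, 0.4731, -0.7431]
J4: z=[-0.8801, 0.2924, -0.3742] o=[0.4340, -0.0476, 0.0479] → [0.1473, -0.3527, -0.6220, -0.8801, 0.2924, -0.3742]
q̇ = J⁺·V = [-0.8710, 0.4740, -0.7100, 0.2760]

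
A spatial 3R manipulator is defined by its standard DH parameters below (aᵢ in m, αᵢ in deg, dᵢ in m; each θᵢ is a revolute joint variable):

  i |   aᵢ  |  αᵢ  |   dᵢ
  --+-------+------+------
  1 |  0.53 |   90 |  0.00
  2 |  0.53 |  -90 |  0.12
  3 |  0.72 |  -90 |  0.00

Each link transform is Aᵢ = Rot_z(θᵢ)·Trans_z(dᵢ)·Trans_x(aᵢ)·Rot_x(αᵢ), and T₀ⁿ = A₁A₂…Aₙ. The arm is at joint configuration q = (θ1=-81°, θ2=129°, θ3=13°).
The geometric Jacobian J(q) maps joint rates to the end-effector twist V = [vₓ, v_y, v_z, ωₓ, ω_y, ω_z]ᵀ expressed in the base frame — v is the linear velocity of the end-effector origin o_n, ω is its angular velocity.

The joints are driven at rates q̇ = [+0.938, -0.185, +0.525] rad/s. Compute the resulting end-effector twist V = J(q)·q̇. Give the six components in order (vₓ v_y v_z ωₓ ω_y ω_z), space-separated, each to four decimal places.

o_n = [0.0031, 0.2486, 0.9571]
J₁: ẑ×o_n = [-0.2486, 0.0031, 0.0000], ω = ẑ
J2: z=[-0.9877, -0.1564, 0.0000] o=[0.0829, -0.5235, 0.0000] → [-0.1497, 0.9453, -0.7750, -0.9877, -0.1564, 0.0000]
J3: z=[-0.1216, 0.7676, -0.6293] o=[-0.0878, -0.2128, 0.4119] → [0.7089, 0.0091, -0.1259, -0.1216, 0.7676, -0.6293]
V = J·q̇ = [0.1667, -0.1672, 0.0773, 0.1189, 0.4319, 0.6076]

0.1667 -0.1672 0.0773 0.1189 0.4319 0.6076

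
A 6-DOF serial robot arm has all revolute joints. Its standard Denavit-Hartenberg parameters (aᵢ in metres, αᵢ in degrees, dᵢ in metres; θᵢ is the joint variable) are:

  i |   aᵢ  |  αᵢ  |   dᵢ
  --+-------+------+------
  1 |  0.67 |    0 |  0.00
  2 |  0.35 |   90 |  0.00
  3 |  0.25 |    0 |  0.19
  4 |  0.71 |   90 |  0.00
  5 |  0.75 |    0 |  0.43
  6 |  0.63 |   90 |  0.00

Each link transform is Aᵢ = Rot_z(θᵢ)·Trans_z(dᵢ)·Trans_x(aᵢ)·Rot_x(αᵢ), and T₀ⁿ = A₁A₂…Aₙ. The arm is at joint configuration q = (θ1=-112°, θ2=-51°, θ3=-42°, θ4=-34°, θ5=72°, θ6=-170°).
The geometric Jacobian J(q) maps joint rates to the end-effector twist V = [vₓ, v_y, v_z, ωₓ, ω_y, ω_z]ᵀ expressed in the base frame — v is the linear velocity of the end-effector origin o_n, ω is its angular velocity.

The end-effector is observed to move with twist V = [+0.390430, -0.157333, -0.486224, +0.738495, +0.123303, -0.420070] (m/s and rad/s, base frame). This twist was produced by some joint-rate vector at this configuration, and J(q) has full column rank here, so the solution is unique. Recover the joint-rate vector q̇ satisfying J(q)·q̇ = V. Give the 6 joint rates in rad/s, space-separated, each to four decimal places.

o_n = [-0.6437, -0.4491, -1.1000]
J₁: ẑ×o_n = [0.4491, -0.6437, 0.0000], ω = ẑ
J2: z=[0.0000, 0.0000, 1.0000] o=[-0.2510, -0.6212, 0.0000] → [-0.1721, -0.3927, 0.0000, 0.0000, 0.0000, 1.0000]
J3: z=[-0.2924, 0.9563, 0.0000] o=[-0.5857, -0.7235, 0.0000] → [-1.0520, -0.3216, -0.0248, -0.2924, 0.9563, 0.0000]
J4: z=[-0.2924, 0.9563, 0.0000] o=[-0.8189, -0.5962, -0.1673] → [-0.8920, -0.2727, -0.2106, -0.2924, 0.9563, 0.0000]
J5: z=[0.9279, 0.2837, -0.2419] o=[-0.9832, -0.6464, -0.8562] → [-0.0214, 0.1441, 0.0868, 0.9279, 0.2837, -0.2419]
J6: z=[0.9279, 0.2837, -0.2419] o=[-0.8463, 0.1413, -1.1851] → [-0.1187, -0.1280, -0.6053, 0.9279, 0.2837, -0.2419]
q̇ = J⁺·V = [0.6030, -0.8380, 0.0810, -0.1790, -0.0850, 0.8500]

0.6030 -0.8380 0.0810 -0.1790 -0.0850 0.8500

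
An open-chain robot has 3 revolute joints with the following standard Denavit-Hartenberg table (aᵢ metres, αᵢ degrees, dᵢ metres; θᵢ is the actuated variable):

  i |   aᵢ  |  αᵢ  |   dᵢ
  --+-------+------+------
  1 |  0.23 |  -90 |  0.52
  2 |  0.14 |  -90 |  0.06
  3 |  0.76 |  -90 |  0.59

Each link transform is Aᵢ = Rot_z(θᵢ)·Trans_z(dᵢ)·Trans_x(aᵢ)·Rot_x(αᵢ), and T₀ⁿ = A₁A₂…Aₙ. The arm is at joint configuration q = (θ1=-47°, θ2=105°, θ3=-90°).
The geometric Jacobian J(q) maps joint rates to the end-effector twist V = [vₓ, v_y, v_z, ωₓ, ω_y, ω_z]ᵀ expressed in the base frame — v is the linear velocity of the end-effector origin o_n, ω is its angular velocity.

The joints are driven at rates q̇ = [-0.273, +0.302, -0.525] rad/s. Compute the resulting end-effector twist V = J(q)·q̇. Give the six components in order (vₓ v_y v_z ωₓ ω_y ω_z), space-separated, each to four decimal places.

o_n = [0.3432, 0.8343, 0.5375]
J₁: ẑ×o_n = [-0.8343, 0.3432, 0.0000], ω = ẑ
J2: z=[0.7314, 0.6820, 0.0000] o=[0.1569, -0.1682, 0.5200] → [0.0119, -0.0128, 0.6061, 0.7314, 0.6820, 0.0000]
J3: z=[-0.6588, 0.7064, 0.2588] o=[0.1760, -0.1008, 0.3848] → [-0.1342, 0.1439, -0.7341, -0.6588, 0.7064, 0.2588]
V = J·q̇ = [0.3018, -0.1731, 0.5685, 0.5667, -0.1649, -0.4089]

0.3018 -0.1731 0.5685 0.5667 -0.1649 -0.4089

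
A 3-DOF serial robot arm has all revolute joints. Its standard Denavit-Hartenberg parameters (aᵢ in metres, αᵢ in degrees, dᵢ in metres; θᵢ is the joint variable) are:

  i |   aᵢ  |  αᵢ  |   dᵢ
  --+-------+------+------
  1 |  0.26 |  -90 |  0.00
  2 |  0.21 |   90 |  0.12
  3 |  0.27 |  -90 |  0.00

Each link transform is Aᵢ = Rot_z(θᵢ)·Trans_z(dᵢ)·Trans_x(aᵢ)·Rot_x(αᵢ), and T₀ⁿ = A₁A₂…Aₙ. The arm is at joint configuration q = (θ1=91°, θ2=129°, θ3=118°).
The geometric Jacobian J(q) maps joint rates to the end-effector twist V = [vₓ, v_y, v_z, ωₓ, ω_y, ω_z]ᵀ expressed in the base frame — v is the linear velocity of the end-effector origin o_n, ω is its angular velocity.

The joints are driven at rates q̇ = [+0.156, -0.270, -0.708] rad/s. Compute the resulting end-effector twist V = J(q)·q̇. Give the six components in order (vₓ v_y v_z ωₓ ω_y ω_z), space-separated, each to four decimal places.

-0.1196 -0.1468 -0.1453 0.2796 -0.5454 0.6016

o_n = [-0.3620, 0.2013, -0.0647]
J₁: ẑ×o_n = [-0.2013, -0.3620, 0.0000], ω = ẑ
J2: z=[-0.9998, -0.0175, 0.0000] o=[-0.0045, 0.2600, 0.0000] → [0.0011, -0.0647, 0.0524, -0.9998, -0.0175, 0.0000]
J3: z=[-0.0136, 0.7770, -0.6293] o=[-0.1222, 0.1257, -0.1632] → [0.1241, 0.1522, 0.1853, -0.0136, 0.7770, -0.6293]
V = J·q̇ = [-0.1196, -0.1468, -0.1453, 0.2796, -0.5454, 0.6016]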